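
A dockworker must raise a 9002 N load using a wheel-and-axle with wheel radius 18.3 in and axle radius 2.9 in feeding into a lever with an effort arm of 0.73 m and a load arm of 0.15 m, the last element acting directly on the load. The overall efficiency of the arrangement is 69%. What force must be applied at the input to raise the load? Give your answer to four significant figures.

424.8 N

Wheel-and-axle MA = R/r = 18.3/2.9 = 6.3103.
Lever MA = effort arm / load arm = 0.73/0.15 = 4.8667.
Combined ideal MA = 6.3103 × 4.8667 = 30.71.
Actual MA = 30.71 × 0.69 = 21.19.
Effort = load / actual MA = 9002 / 21.19 = 424.82 N.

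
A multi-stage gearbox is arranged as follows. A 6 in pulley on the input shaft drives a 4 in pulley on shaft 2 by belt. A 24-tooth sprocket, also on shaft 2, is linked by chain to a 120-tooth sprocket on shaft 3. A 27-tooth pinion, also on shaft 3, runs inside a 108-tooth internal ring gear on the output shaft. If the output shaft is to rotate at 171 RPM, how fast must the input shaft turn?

Overall ratio R = 0.66667 × 5 × 4 = 13.333.
Required input speed = output speed × R = 171 × 13.333 = 2280 RPM.

2280 RPM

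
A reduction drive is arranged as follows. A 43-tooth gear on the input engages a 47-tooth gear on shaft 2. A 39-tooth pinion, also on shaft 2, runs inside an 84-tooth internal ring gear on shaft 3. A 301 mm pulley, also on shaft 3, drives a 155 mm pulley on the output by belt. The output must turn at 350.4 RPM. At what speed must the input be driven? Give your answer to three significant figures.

Overall ratio R = 1.093 × 2.1538 × 0.51495 = 1.2123.
Required input speed = output speed × R = 350.4 × 1.2123 = 424.79 RPM.

425 RPM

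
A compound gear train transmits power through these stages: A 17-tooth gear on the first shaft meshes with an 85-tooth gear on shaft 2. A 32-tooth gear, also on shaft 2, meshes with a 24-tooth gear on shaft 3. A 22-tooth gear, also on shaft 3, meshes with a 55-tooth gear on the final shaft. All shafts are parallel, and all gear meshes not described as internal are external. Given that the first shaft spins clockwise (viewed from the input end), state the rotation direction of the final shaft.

the first shaft → shaft 2: external mesh, 1 reversal → CCW.
shaft 2 → shaft 3: external mesh, 1 reversal → CW.
shaft 3 → the final shaft: external mesh, 1 reversal → CCW.
3 reversals in total — an odd number — so the final shaft turns opposite to the first shaft.

anticlockwise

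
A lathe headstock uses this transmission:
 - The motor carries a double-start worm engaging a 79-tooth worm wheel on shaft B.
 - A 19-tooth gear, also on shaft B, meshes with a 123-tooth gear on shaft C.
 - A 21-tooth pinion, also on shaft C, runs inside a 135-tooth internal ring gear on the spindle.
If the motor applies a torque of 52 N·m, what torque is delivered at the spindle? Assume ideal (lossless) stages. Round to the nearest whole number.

85480 N·m

Worm: ratio = 79/2 = 39.5; torque at shaft B = 52 × 39.5 = 2054 N·m.
Gear mesh: ratio = 123/19 = 6.4737; torque at shaft C = 2054 × 6.4737 = 13297 N·m.
Internal gear: ratio = 135/21 = 6.4286; torque at the spindle = 13297 × 6.4286 = 85480 N·m.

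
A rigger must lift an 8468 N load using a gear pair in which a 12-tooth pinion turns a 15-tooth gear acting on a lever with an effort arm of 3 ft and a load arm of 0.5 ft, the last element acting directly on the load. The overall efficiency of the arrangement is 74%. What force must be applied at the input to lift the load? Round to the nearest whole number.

Gear pair MA = 15/12 = 1.25.
Lever MA = effort arm / load arm = 3/0.5 = 6.
Combined ideal MA = 1.25 × 6 = 7.5.
Actual MA = 7.5 × 0.74 = 5.55.
Effort = load / actual MA = 8468 / 5.55 = 1525.8 N.

1526 N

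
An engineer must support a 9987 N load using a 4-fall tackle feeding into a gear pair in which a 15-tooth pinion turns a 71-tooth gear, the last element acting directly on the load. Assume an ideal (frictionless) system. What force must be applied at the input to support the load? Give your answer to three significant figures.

Block-and-tackle MA = number of supporting rope parts = 4.
Gear pair MA = 71/15 = 4.7333.
Combined ideal MA = 4 × 4.7333 = 18.933.
Effort = load / MA = 9987 / 18.933 = 527.48 N.

527 N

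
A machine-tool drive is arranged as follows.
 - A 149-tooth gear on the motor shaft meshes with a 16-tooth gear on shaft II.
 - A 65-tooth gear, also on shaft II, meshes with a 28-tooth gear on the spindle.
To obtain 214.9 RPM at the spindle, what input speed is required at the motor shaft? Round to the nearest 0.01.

9.94 RPM

Overall ratio R = 0.10738 × 0.43077 = 0.046257.
Required input speed = output speed × R = 214.9 × 0.046257 = 9.9407 RPM.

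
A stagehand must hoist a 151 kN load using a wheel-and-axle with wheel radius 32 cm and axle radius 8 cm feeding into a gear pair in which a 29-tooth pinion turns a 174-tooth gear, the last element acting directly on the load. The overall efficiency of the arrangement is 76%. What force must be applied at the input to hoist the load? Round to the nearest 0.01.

Wheel-and-axle MA = R/r = 32/8 = 4.
Gear pair MA = 174/29 = 6.
Combined ideal MA = 4 × 6 = 24.
Actual MA = 24 × 0.76 = 18.24.
Effort = load / actual MA = 151 / 18.24 = 8.2785 kN.

8.28 kN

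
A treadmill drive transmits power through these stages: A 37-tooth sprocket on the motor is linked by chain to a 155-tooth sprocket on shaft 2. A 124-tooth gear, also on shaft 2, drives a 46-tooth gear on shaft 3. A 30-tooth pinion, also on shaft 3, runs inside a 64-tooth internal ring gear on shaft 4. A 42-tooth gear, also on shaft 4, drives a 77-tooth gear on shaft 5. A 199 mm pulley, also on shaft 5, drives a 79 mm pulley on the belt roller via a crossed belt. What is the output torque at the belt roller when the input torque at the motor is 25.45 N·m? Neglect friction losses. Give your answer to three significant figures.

61.4 N·m

After the chain (155/37): 25.45 × 4.1892 = 106.61 N·m
After the gear mesh (46/124): 106.61 × 0.37097 = 39.551 N·m
After the internal gear (64/30): 39.551 × 2.1333 = 84.375 N·m
After the gear mesh (77/42): 84.375 × 1.8333 = 154.69 N·m
After the belt (79/199): 154.69 × 0.39698 = 61.408 N·m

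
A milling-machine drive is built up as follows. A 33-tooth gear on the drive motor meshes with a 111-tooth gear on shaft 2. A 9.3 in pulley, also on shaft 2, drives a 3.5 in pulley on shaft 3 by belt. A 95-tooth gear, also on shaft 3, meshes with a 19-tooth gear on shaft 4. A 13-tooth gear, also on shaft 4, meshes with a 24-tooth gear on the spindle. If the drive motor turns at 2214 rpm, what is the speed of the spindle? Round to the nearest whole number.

4737 rpm

Gear mesh: ratio = 111/33 = 3.3636, so shaft 2 turns at 2214 / 3.3636 = 658.22 rpm.
Belt: ratio = 3.5/9.3 = 0.37634, so shaft 3 turns at 658.22 / 0.37634 = 1749 rpm.
Gear mesh: ratio = 19/95 = 0.2, so shaft 4 turns at 1749 / 0.2 = 8744.9 rpm.
Gear mesh: ratio = 24/13 = 1.8462, so the spindle turns at 8744.9 / 1.8462 = 4736.8 rpm.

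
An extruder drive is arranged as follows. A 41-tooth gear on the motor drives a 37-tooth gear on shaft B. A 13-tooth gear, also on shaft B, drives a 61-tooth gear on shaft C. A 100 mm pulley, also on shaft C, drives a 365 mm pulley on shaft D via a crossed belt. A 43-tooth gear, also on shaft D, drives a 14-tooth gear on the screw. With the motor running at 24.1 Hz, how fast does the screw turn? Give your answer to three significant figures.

Gear mesh: ratio = 37/41 = 0.90244, so shaft B turns at 24.1 / 0.90244 = 26.705 Hz.
Gear mesh: ratio = 61/13 = 4.6923, so shaft C turns at 26.705 / 4.6923 = 5.6913 Hz.
Belt: ratio = 365/100 = 3.65, so shaft D turns at 5.6913 / 3.65 = 1.5593 Hz.
Gear mesh: ratio = 14/43 = 0.32558, so the screw turns at 1.5593 / 0.32558 = 4.7892 Hz.

4.79 Hz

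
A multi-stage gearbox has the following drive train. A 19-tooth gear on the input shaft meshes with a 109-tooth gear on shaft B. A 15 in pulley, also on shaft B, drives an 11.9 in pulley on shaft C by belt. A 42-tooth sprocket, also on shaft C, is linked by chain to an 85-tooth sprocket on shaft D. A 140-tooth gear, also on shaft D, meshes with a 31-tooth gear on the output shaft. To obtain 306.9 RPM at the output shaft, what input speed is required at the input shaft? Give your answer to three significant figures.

Overall ratio R = 5.7368 × 0.79333 × 2.0238 × 0.22143 = 2.0395.
Required input speed = output speed × R = 306.9 × 2.0395 = 625.93 RPM.

626 RPM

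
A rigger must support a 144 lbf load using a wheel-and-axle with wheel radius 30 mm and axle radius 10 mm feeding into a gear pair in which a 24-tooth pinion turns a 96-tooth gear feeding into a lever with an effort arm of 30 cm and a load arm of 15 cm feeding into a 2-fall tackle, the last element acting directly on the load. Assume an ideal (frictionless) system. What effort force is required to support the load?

Wheel-and-axle MA = R/r = 30/10 = 3.
Gear pair MA = 96/24 = 4.
Lever MA = effort arm / load arm = 30/15 = 2.
Block-and-tackle MA = number of supporting rope parts = 2.
Combined ideal MA = 3 × 4 × 2 × 2 = 48.
Effort = load / MA = 144 / 48 = 3 lbf.

3 lbf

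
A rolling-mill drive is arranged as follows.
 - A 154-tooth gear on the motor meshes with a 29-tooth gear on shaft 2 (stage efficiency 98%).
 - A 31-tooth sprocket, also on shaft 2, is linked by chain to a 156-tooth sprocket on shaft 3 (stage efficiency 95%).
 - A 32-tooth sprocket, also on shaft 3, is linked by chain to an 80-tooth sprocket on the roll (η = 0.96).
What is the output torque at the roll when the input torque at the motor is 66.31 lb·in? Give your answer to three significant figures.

Gear mesh: ratio = 29/154 = 0.18831; torque at shaft 2 = 66.31 × 0.18831 × 0.98 = 12.237 lb·in.
Chain: ratio = 156/31 = 5.0323; torque at shaft 3 = 12.237 × 5.0323 × 0.95 = 58.502 lb·in.
Chain: ratio = 80/32 = 2.5; torque at the roll = 58.502 × 2.5 × 0.96 = 140.4 lb·in.

140 lb·in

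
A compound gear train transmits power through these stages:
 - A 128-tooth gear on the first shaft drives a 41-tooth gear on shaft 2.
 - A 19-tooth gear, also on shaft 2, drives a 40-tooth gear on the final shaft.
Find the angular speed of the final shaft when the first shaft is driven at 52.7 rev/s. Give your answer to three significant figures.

the first shaft → shaft 2 (gear mesh, 41/128): 52.7 ÷ 0.32031 = 164.53 rev/s
shaft 2 → the final shaft (gear mesh, 40/19): 164.53 ÷ 2.1053 = 78.15 rev/s

78.2 rev/s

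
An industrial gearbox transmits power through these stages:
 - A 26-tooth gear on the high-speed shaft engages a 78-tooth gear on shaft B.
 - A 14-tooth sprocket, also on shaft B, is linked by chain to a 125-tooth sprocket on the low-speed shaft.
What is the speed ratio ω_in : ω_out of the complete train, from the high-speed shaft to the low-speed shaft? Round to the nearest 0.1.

Each stage contributes driven/driver: gear mesh 78/26 = 3, chain 125/14 = 8.9286.
Overall: 3 × 8.9286 = 26.786.

26.8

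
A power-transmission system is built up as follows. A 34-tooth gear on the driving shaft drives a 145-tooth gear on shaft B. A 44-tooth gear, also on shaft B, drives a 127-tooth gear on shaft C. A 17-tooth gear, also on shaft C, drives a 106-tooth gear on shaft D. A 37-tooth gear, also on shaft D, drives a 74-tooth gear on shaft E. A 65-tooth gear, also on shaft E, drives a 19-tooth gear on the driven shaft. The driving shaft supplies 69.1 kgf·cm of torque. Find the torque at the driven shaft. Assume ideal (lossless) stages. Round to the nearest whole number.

Gear mesh: ratio = 145/34 = 4.2647; torque at shaft B = 69.1 × 4.2647 = 294.69 kgf·cm.
Gear mesh: ratio = 127/44 = 2.8864; torque at shaft C = 294.69 × 2.8864 = 850.59 kgf·cm.
Gear mesh: ratio = 106/17 = 6.2353; torque at shaft D = 850.59 × 6.2353 = 5303.7 kgf·cm.
Gear mesh: ratio = 74/37 = 2; torque at shaft E = 5303.7 × 2 = 10607 kgf·cm.
Gear mesh: ratio = 19/65 = 0.29231; torque at the driven shaft = 10607 × 0.29231 = 3100.6 kgf·cm.

3101 kgf·cm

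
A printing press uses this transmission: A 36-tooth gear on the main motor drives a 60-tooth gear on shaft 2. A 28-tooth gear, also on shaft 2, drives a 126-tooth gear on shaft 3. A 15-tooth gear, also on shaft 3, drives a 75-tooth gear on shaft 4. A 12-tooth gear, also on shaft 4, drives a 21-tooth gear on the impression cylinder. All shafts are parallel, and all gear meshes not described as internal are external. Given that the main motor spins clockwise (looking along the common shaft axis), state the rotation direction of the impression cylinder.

the main motor → shaft 2: external mesh, 1 reversal → CCW.
shaft 2 → shaft 3: external mesh, 1 reversal → CW.
shaft 3 → shaft 4: external mesh, 1 reversal → CCW.
shaft 4 → the impression cylinder: external mesh, 1 reversal → CW.
4 reversals in total — an even number — so the impression cylinder turns the same way as the main motor.

clockwise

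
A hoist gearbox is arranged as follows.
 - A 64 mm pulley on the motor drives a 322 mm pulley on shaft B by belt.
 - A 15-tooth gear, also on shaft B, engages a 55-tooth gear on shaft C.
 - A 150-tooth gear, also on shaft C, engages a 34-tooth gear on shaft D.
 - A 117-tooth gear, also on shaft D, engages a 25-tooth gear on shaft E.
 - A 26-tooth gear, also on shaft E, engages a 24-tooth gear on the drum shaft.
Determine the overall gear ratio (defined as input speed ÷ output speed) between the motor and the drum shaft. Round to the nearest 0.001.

0.825

Each stage contributes driven/driver: belt 322/64 = 5.0312, gear mesh 55/15 = 3.6667, gear mesh 34/150 = 0.22667, gear mesh 25/117 = 0.21368, gear mesh 24/26 = 0.92308.
Overall: 5.0312 × 3.6667 × 0.22667 × 0.21368 × 0.92308 = 0.82476.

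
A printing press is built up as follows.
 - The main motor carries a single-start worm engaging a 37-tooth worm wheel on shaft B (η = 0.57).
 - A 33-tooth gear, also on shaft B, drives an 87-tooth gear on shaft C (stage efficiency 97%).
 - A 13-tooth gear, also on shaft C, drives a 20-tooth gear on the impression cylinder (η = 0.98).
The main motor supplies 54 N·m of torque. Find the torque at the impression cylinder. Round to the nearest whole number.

After the worm (37/1): 54 × 37 × 0.57 = 1138.9 N·m
After the gear mesh (87/33): 1138.9 × 2.6364 × 0.97 = 2912.4 N·m
After the gear mesh (20/13): 2912.4 × 1.5385 × 0.98 = 4391 N·m

4391 N·m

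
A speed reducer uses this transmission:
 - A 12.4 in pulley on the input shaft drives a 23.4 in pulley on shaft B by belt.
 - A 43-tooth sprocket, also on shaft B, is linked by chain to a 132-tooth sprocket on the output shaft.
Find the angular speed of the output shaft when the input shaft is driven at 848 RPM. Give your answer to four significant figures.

the input shaft → shaft B (belt, 23.4/12.4): 848 ÷ 1.8871 = 449.37 RPM
shaft B → the output shaft (chain, 132/43): 449.37 ÷ 3.0698 = 146.38 RPM

146.4 RPM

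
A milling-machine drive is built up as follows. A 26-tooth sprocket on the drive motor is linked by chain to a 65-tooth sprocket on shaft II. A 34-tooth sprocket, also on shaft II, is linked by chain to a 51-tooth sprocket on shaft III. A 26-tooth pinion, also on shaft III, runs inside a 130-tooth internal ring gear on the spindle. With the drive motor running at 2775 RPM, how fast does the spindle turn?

148 RPM

Chain: ratio = 65/26 = 2.5, so shaft II turns at 2775 / 2.5 = 1110 RPM.
Chain: ratio = 51/34 = 1.5, so shaft III turns at 1110 / 1.5 = 740 RPM.
Internal gear: ratio = 130/26 = 5, so the spindle turns at 740 / 5 = 148 RPM.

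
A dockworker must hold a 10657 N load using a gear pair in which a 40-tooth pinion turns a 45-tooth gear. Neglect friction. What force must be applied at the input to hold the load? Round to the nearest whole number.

9473 N

Gear pair MA = 45/40 = 1.125.
Effort = load / MA = 10657 / 1.125 = 9472.9 N.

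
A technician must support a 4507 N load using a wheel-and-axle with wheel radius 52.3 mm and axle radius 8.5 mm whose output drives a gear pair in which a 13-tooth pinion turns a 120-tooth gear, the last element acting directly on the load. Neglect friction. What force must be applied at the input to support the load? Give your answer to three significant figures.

79.4 N

Wheel-and-axle MA = R/r = 52.3/8.5 = 6.1529.
Gear pair MA = 120/13 = 9.2308.
Combined ideal MA = 6.1529 × 9.2308 = 56.796.
Effort = load / MA = 4507 / 56.796 = 79.354 N.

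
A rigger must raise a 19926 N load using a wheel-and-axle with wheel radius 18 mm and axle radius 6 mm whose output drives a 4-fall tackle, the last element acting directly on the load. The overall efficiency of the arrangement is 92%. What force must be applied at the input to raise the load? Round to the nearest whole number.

1805 N

Wheel-and-axle MA = R/r = 18/6 = 3.
Block-and-tackle MA = number of supporting rope parts = 4.
Combined ideal MA = 3 × 4 = 12.
Actual MA = 12 × 0.92 = 11.04.
Effort = load / actual MA = 19926 / 11.04 = 1804.9 N.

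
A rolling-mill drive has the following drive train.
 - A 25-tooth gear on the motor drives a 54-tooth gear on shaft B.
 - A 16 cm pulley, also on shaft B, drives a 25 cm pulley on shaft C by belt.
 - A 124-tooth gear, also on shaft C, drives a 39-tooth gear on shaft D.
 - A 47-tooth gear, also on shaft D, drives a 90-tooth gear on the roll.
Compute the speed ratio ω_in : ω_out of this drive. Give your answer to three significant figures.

2.03

Each stage contributes driven/driver: gear mesh 54/25 = 2.16, belt 25/16 = 1.5625, gear mesh 39/124 = 0.31452, gear mesh 90/47 = 1.9149.
Overall: 2.16 × 1.5625 × 0.31452 × 1.9149 = 2.0326.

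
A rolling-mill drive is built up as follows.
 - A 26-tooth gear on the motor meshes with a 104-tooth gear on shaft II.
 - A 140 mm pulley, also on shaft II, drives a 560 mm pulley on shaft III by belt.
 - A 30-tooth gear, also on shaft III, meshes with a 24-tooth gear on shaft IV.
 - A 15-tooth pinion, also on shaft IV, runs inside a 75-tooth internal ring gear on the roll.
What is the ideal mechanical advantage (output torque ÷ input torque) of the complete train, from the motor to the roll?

64

Each stage contributes driven/driver: gear mesh 104/26 = 4, belt 560/140 = 4, gear mesh 24/30 = 0.8, internal gear 75/15 = 5.
Overall: 4 × 4 × 0.8 × 5 = 64.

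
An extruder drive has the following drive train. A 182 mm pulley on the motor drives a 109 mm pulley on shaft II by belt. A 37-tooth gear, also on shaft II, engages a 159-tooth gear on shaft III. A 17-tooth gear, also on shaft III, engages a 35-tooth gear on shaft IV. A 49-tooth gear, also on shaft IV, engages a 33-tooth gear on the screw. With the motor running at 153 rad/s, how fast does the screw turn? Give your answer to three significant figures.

the motor → shaft II (belt, 109/182): 153 ÷ 0.5989 = 255.47 rad/s
shaft II → shaft III (gear mesh, 159/37): 255.47 ÷ 4.2973 = 59.449 rad/s
shaft III → shaft IV (gear mesh, 35/17): 59.449 ÷ 2.0588 = 28.875 rad/s
shaft IV → the screw (gear mesh, 33/49): 28.875 ÷ 0.67347 = 42.875 rad/s

42.9 rad/s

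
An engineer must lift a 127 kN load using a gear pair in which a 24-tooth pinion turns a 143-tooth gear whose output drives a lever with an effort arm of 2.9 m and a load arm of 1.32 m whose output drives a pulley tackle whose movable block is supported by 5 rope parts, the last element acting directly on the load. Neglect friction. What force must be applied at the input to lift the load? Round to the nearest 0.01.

Gear pair MA = 143/24 = 5.9583.
Lever MA = effort arm / load arm = 2.9/1.32 = 2.197.
Block-and-tackle MA = number of supporting rope parts = 5.
Combined ideal MA = 5.9583 × 2.197 × 5 = 65.451.
Effort = load / MA = 127 / 65.451 = 1.9404 kN.

1.94 kN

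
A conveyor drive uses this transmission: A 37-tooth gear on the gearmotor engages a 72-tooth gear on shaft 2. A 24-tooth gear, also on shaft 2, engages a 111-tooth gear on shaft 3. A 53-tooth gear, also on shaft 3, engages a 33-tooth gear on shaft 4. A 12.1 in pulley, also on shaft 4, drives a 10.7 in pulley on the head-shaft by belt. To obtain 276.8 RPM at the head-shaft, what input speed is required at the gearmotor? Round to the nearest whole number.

Overall ratio R = 1.9459 × 4.625 × 0.62264 × 0.8843 = 4.9554.
Required input speed = output speed × R = 276.8 × 4.9554 = 1371.7 RPM.

1372 RPM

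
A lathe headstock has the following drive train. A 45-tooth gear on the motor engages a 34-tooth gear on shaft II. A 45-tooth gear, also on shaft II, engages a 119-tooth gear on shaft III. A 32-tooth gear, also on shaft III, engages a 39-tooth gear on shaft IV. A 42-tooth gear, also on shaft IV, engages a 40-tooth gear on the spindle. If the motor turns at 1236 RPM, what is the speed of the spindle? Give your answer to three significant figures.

533 RPM

Gear mesh: ratio = 34/45 = 0.75556, so shaft II turns at 1236 / 0.75556 = 1635.9 RPM.
Gear mesh: ratio = 119/45 = 2.6444, so shaft III turns at 1635.9 / 2.6444 = 618.61 RPM.
Gear mesh: ratio = 39/32 = 1.2188, so shaft IV turns at 618.61 / 1.2188 = 507.58 RPM.
Gear mesh: ratio = 40/42 = 0.95238, so the spindle turns at 507.58 / 0.95238 = 532.96 RPM.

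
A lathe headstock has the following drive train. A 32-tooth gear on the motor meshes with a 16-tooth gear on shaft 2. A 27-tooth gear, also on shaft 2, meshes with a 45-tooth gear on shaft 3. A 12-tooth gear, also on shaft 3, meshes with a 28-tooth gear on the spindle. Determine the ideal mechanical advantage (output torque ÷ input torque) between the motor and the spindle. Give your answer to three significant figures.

Each stage contributes driven/driver: gear mesh 16/32 = 0.5, gear mesh 45/27 = 1.6667, gear mesh 28/12 = 2.3333.
Overall: 0.5 × 1.6667 × 2.3333 = 1.9444.

1.94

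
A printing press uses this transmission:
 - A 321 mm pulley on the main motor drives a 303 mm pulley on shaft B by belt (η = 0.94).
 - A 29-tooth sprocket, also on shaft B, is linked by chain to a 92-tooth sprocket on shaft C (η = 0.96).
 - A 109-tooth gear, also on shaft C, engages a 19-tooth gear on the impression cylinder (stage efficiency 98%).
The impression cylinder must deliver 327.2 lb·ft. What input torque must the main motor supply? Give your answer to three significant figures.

709 lb·ft

Overall ratio R = 0.94393 × 3.1724 × 0.17431 = 0.52198; overall efficiency η = 0.94 × 0.96 × 0.98 = 0.8844.
Input torque = output torque / (R × η) = 327.2 / (0.52198 × 0.8844) = 708.82 lb·ft.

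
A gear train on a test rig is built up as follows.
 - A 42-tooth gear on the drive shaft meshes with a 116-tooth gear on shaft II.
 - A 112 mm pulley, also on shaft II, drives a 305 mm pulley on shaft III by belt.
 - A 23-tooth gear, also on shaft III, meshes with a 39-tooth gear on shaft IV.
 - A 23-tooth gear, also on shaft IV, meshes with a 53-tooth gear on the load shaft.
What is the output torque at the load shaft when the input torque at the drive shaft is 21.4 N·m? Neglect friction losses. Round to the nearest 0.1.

After the gear mesh (116/42): 21.4 × 2.7619 = 59.105 N·m
After the belt (305/112): 59.105 × 2.7232 = 160.95 N·m
After the gear mesh (39/23): 160.95 × 1.6957 = 272.92 N·m
After the gear mesh (53/23): 272.92 × 2.3043 = 628.91 N·m

628.9 N·m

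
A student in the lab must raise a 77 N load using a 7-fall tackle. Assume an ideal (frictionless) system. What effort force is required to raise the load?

11 N

Block-and-tackle MA = number of supporting rope parts = 7.
Effort = load / MA = 77 / 7 = 11 N.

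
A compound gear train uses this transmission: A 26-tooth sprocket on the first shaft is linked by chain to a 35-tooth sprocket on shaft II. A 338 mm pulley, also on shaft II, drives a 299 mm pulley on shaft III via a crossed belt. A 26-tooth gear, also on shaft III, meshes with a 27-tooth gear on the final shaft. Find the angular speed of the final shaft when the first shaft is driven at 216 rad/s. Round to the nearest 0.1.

174.7 rad/s

the first shaft → shaft II (chain, 35/26): 216 ÷ 1.3462 = 160.46 rad/s
shaft II → shaft III (belt, 299/338): 160.46 ÷ 0.88462 = 181.39 rad/s
shaft III → the final shaft (gear mesh, 27/26): 181.39 ÷ 1.0385 = 174.67 rad/s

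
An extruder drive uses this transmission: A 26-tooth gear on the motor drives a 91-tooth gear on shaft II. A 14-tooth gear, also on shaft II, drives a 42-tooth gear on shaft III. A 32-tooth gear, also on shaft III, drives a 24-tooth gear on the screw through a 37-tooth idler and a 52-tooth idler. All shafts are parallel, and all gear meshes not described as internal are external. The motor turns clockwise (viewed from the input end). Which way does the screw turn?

counterclockwise

the motor → shaft II: external mesh, 1 reversal → CCW.
shaft II → shaft III: external mesh, 1 reversal → CW.
shaft III → the screw: driver → idler → idler → driven is 3 external meshes, 3 reversals → CCW.
5 reversals in total — an odd number — so the screw turns opposite to the motor.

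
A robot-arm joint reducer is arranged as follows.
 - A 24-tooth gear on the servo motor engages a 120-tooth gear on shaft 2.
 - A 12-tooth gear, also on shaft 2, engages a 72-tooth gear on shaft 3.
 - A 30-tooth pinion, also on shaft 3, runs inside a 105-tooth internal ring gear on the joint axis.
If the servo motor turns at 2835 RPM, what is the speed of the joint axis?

27 RPM

the servo motor → shaft 2 (gear mesh, 120/24): 2835 ÷ 5 = 567 RPM
shaft 2 → shaft 3 (gear mesh, 72/12): 567 ÷ 6 = 94.5 RPM
shaft 3 → the joint axis (internal gear, 105/30): 94.5 ÷ 3.5 = 27 RPM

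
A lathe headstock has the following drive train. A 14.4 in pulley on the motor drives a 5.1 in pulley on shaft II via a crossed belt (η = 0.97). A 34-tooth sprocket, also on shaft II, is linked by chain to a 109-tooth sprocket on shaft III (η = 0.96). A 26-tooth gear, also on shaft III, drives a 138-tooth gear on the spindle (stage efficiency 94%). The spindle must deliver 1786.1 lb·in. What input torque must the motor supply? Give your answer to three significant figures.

339 lb·in

Overall ratio R = 0.35417 × 3.2059 × 5.3077 = 6.0264; overall efficiency η = 0.97 × 0.96 × 0.94 = 0.8753.
Input torque = output torque / (R × η) = 1786.1 / (6.0264 × 0.8753) = 338.59 lb·in.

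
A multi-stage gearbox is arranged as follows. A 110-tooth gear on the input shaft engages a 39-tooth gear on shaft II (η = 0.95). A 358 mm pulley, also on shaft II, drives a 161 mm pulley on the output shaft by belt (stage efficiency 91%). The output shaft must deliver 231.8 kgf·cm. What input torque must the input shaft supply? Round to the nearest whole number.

Overall ratio R = 0.35455 × 0.44972 = 0.15945; overall efficiency η = 0.95 × 0.91 = 0.8645.
Input torque = output torque / (R × η) = 231.8 / (0.15945 × 0.8645) = 1681.6 kgf·cm.

1682 kgf·cm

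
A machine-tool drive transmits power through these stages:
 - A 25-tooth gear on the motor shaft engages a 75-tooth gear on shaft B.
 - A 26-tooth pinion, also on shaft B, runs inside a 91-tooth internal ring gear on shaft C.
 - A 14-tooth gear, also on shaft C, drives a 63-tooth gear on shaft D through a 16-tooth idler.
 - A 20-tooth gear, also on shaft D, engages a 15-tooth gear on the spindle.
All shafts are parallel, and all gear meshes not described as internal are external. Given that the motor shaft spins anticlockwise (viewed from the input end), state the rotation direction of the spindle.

anticlockwise

the motor shaft → shaft B: external mesh, 1 reversal → CW.
shaft B → shaft C: internal mesh, same direction → CW.
shaft C → shaft D: driver → idler → driven is 2 external meshes, 2 reversals → CW.
shaft D → the spindle: external mesh, 1 reversal → CCW.
4 reversals in total — an even number — so the spindle turns the same way as the motor shaft.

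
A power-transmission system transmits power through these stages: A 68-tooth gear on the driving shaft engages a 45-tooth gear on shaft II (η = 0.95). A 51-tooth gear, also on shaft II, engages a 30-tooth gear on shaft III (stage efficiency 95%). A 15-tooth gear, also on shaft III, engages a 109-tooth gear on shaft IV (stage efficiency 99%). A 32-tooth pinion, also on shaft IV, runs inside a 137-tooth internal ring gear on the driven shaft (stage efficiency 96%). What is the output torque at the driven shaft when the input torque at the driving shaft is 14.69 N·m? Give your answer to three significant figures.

153 N·m

gear mesh 45/68 = 0.66176 → τ = 14.69·0.66176·0.95 = 9.2353 N·m
gear mesh 30/51 = 0.58824 → τ = 9.2353·0.58824·0.95 = 5.1609 N·m
gear mesh 109/15 = 7.2667 → τ = 5.1609·7.2667·0.99 = 37.127 N·m
internal gear 137/32 = 4.2812 → τ = 37.127·4.2812·0.96 = 152.59 N·m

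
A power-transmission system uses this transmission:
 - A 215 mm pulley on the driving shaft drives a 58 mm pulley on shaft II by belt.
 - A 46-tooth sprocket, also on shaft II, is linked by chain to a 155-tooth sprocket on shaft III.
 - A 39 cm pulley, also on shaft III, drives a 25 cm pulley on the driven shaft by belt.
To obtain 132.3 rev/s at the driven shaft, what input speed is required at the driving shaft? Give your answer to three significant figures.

Overall ratio R = 0.26977 × 3.3696 × 0.64103 = 0.58269.
Required input speed = output speed × R = 132.3 × 0.58269 = 77.09 rev/s.

77.1 rev/s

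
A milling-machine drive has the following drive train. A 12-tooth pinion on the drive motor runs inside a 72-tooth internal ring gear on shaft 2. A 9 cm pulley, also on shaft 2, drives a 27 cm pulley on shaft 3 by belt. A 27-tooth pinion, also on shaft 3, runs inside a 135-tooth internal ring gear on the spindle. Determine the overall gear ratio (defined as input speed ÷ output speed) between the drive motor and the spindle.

Each stage contributes driven/driver: internal gear 72/12 = 6, belt 27/9 = 3, internal gear 135/27 = 5.
Overall: 6 × 3 × 5 = 90.

90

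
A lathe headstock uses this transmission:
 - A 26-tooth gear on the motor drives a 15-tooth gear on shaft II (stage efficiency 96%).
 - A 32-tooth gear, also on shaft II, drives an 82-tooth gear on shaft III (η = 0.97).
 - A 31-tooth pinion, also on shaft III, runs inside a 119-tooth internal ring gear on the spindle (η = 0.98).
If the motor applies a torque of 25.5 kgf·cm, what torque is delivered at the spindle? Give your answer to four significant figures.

After the gear mesh (15/26): 25.5 × 0.57692 × 0.96 = 14.123 kgf·cm
After the gear mesh (82/32): 14.123 × 2.5625 × 0.97 = 35.105 kgf·cm
After the internal gear (119/31): 35.105 × 3.8387 × 0.98 = 132.06 kgf·cm

132.1 kgf·cm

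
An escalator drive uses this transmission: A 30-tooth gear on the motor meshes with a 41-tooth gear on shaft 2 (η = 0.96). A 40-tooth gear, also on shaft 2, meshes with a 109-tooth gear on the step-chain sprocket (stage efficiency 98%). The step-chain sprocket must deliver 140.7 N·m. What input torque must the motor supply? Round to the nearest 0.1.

Overall ratio R = 1.3667 × 2.725 = 3.7242; overall efficiency η = 0.96 × 0.98 = 0.9408.
Input torque = output torque / (R × η) = 140.7 / (3.7242 × 0.9408) = 40.158 N·m.

40.2 N·m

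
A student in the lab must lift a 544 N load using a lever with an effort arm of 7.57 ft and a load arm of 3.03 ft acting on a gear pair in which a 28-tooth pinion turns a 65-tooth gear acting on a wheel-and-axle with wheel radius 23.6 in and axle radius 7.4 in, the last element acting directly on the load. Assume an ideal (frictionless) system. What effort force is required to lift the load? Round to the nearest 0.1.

29.4 N

Lever MA = effort arm / load arm = 7.57/3.03 = 2.4983.
Gear pair MA = 65/28 = 2.3214.
Wheel-and-axle MA = R/r = 23.6/7.4 = 3.1892.
Combined ideal MA = 2.4983 × 2.3214 × 3.1892 = 18.496.
Effort = load / MA = 544 / 18.496 = 29.411 N.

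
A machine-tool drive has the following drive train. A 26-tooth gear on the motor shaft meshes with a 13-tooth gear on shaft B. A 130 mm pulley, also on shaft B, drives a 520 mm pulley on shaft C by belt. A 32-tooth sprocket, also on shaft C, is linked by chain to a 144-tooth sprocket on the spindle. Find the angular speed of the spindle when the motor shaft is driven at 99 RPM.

11 RPM

Gear mesh: ratio = 13/26 = 0.5, so shaft B turns at 99 / 0.5 = 198 RPM.
Belt: ratio = 520/130 = 4, so shaft C turns at 198 / 4 = 49.5 RPM.
Chain: ratio = 144/32 = 4.5, so the spindle turns at 49.5 / 4.5 = 11 RPM.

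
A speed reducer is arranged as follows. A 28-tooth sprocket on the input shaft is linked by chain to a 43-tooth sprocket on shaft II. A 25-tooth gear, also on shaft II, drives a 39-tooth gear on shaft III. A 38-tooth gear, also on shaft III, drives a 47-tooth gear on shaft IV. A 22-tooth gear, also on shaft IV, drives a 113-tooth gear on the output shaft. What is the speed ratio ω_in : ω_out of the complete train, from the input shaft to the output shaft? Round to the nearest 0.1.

15.2

Each stage contributes driven/driver: chain 43/28 = 1.5357, gear mesh 39/25 = 1.56, gear mesh 47/38 = 1.2368, gear mesh 113/22 = 5.1364.
Overall: 1.5357 × 1.56 × 1.2368 × 5.1364 = 15.22.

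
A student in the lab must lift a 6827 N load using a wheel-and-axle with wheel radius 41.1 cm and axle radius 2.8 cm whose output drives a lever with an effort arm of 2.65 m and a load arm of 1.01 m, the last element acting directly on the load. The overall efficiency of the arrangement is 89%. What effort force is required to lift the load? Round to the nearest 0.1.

199.2 N

Wheel-and-axle MA = R/r = 41.1/2.8 = 14.679.
Lever MA = effort arm / load arm = 2.65/1.01 = 2.6238.
Combined ideal MA = 14.679 × 2.6238 = 38.513.
Actual MA = 38.513 × 0.89 = 34.277.
Effort = load / actual MA = 6827 / 34.277 = 199.17 N.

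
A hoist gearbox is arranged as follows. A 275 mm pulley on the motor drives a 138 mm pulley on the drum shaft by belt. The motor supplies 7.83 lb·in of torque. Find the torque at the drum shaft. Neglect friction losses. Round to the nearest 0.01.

3.93 lb·in

belt 138/275 = 0.50182 → τ = 7.83·0.50182 = 3.9292 lb·in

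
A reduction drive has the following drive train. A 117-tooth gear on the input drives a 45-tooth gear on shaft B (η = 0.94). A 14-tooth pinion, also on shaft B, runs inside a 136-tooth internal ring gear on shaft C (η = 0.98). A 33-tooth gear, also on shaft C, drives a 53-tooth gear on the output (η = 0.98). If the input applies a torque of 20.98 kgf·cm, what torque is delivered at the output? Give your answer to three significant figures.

After the gear mesh (45/117): 20.98 × 0.38462 × 0.94 = 7.5851 kgf·cm
After the internal gear (136/14): 7.5851 × 9.7143 × 0.98 = 72.21 kgf·cm
After the gear mesh (53/33): 72.21 × 1.6061 × 0.98 = 113.65 kgf·cm

114 kgf·cm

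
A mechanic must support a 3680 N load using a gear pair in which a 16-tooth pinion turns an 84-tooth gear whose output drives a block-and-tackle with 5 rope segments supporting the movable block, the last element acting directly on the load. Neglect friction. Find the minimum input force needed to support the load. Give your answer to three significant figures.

140 N

Gear pair MA = 84/16 = 5.25.
Block-and-tackle MA = number of supporting rope parts = 5.
Combined ideal MA = 5.25 × 5 = 26.25.
Effort = load / MA = 3680 / 26.25 = 140.19 N.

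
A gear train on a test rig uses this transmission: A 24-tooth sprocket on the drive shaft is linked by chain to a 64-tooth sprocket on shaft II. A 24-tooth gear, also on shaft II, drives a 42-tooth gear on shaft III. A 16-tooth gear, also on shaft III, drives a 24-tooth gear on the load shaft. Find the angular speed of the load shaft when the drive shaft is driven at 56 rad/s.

8 rad/s

chain 64/24 = 2.6667 → 56/2.6667 = 21 rad/s
gear mesh 42/24 = 1.75 → 21/1.75 = 12 rad/s
gear mesh 24/16 = 1.5 → 12/1.5 = 8 rad/s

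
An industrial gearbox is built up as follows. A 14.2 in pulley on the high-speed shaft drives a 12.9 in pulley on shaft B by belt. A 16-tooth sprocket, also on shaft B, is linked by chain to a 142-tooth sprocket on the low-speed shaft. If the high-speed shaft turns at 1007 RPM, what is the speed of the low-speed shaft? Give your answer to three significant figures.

Belt: ratio = 12.9/14.2 = 0.90845, so shaft B turns at 1007 / 0.90845 = 1108.5 RPM.
Chain: ratio = 142/16 = 8.875, so the low-speed shaft turns at 1108.5 / 8.875 = 124.9 RPM.

125 RPM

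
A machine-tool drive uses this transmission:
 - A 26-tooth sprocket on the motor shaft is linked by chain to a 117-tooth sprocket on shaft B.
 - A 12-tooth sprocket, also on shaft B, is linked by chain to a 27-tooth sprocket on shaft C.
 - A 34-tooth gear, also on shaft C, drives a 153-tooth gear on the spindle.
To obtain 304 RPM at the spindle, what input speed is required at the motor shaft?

13851 RPM

Overall ratio R = 4.5 × 2.25 × 4.5 = 45.562.
Required input speed = output speed × R = 304 × 45.562 = 13851 RPM.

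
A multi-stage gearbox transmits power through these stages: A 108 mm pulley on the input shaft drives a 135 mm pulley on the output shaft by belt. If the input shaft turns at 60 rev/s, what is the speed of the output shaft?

48 rev/s

Belt: ratio = 135/108 = 1.25, so the output shaft turns at 60 / 1.25 = 48 rev/s.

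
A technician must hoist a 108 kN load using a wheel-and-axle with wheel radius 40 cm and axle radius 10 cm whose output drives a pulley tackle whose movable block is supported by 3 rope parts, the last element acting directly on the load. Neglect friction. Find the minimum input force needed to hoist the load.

9 kN

Wheel-and-axle MA = R/r = 40/10 = 4.
Block-and-tackle MA = number of supporting rope parts = 3.
Combined ideal MA = 4 × 3 = 12.
Effort = load / MA = 108 / 12 = 9 kN.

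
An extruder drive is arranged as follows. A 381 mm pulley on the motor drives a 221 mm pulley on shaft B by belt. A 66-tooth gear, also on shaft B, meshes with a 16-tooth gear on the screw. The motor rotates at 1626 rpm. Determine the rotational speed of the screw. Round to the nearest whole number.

the motor → shaft B (belt, 221/381): 1626 ÷ 0.58005 = 2803.2 rpm
shaft B → the screw (gear mesh, 16/66): 2803.2 ÷ 0.24242 = 11563 rpm

11563 rpm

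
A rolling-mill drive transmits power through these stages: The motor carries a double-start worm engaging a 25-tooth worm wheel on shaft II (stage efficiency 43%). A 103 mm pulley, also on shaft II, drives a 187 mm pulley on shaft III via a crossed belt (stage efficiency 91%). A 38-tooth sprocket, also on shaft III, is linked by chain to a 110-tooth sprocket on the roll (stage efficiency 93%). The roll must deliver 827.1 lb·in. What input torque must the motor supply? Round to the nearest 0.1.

34.6 lb·in

Overall ratio R = 12.5 × 1.8155 × 2.8947 = 65.694; overall efficiency η = 0.43 × 0.91 × 0.93 = 0.3639.
Input torque = output torque / (R × η) = 827.1 / (65.694 × 0.3639) = 34.597 lb·in.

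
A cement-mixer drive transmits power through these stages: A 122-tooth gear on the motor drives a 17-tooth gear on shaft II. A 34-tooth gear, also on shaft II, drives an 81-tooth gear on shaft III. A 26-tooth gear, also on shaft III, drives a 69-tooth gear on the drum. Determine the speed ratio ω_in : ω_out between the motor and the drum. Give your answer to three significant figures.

Each stage contributes driven/driver: gear mesh 17/122 = 0.13934, gear mesh 81/34 = 2.3824, gear mesh 69/26 = 2.6538.
Overall: 0.13934 × 2.3824 × 2.6538 = 0.88099.

0.881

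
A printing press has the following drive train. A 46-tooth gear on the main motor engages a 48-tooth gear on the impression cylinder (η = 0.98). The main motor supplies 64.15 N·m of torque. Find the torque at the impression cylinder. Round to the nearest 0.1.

Gear mesh: ratio = 48/46 = 1.0435; torque at the impression cylinder = 64.15 × 1.0435 × 0.98 = 65.6 N·m.

65.6 N·m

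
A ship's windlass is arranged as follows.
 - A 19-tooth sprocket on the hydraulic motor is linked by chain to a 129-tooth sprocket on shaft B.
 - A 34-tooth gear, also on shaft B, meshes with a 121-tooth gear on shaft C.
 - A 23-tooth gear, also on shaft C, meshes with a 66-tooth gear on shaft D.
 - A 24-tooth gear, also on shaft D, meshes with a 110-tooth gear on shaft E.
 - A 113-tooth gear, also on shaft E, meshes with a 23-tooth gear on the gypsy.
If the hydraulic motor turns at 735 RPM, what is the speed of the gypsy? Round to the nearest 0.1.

Chain: ratio = 129/19 = 6.7895, so shaft B turns at 735 / 6.7895 = 108.26 RPM.
Gear mesh: ratio = 121/34 = 3.5588, so shaft C turns at 108.26 / 3.5588 = 30.419 RPM.
Gear mesh: ratio = 66/23 = 2.8696, so shaft D turns at 30.419 / 2.8696 = 10.601 RPM.
Gear mesh: ratio = 110/24 = 4.5833, so shaft E turns at 10.601 / 4.5833 = 2.3128 RPM.
Gear mesh: ratio = 23/113 = 0.20354, so the gypsy turns at 2.3128 / 0.20354 = 11.363 RPM.

11.4 RPM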